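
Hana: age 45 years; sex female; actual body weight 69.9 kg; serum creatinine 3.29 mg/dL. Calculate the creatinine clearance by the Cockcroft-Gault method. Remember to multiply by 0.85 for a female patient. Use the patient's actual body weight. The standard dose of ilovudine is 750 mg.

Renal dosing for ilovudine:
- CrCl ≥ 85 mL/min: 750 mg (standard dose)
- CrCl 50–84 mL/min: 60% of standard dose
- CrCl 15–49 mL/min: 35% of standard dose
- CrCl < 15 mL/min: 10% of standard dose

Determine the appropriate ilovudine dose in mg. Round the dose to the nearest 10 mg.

260 mg

CrCl = (140 − 45) × 69.9 / (72 × 3.29) × 0.85 = 6640.5 / 236.88 × 0.85 ≈ 23.8 mL/min
CrCl ≈ 24 mL/min → bracket 15–49 mL/min.
35% of 750 mg = 262.5 mg → 260 mg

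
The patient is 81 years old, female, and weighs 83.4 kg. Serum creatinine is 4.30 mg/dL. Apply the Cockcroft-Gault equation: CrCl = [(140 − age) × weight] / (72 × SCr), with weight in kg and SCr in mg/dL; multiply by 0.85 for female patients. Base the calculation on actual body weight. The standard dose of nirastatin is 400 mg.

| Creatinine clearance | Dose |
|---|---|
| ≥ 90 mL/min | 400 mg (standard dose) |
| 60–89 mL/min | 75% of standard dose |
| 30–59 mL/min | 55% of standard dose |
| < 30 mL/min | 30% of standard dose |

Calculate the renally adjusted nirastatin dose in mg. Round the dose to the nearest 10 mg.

CrCl = (140 − 81) × 83.4 / (72 × 4.3) × 0.85 = 4920.6 / 309.60 × 0.85 ≈ 13.5 mL/min
CrCl ≈ 14 mL/min → bracket < 30 mL/min.
30% of 400 mg = 120 mg

120 mg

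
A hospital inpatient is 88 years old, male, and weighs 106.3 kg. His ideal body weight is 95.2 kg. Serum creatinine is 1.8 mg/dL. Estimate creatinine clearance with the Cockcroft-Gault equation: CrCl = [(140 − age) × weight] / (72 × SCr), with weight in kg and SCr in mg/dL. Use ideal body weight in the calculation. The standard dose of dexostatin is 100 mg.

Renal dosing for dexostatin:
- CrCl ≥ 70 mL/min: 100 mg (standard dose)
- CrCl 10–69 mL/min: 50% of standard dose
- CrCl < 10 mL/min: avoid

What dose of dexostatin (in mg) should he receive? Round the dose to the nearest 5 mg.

50 mg

CrCl = (140 − 88) × 95.2 / (72 × 1.8) = 4950.4 / 129.60 ≈ 38.2 mL/min
CrCl ≈ 38 mL/min → bracket 10–69 mL/min.
50% of 100 mg = 50 mg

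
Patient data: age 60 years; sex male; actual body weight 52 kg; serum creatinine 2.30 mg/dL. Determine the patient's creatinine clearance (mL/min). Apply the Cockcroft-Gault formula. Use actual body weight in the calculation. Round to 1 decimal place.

CrCl = (140 − 60) × 52 / (72 × 2.3) = 4160.0 / 165.60 ≈ 25.1 mL/min

25.1 mL/min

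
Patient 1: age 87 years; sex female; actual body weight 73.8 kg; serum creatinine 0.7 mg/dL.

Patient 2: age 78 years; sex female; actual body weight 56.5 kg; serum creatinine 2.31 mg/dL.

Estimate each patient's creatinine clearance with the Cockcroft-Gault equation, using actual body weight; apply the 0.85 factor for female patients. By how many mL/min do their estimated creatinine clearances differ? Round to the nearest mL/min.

Patient 1: CrCl = (140 − 87) × 73.8 / (72 × 0.7) × 0.85 = 3911.4 / 50.40 × 0.85 ≈ 66.0 mL/min
Patient 2: CrCl = (140 − 78) × 56.5 / (72 × 2.31) × 0.85 = 3503.0 / 166.32 × 0.85 ≈ 17.9 mL/min
|66.0 − 17.9| = 48.1 mL/min

48 mL/min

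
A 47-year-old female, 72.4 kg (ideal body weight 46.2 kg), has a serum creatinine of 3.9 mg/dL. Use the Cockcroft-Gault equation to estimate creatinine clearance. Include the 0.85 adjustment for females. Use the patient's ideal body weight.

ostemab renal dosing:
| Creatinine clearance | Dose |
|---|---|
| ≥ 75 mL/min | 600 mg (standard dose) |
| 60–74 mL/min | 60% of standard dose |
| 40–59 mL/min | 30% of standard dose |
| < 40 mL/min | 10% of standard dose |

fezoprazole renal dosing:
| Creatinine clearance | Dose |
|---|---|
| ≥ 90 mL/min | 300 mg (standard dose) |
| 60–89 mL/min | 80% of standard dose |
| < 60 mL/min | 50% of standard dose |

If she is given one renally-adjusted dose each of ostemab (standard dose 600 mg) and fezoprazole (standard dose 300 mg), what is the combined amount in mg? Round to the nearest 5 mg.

210 mg

CrCl = (140 − 47) × 46.2 / (72 × 3.9) × 0.85 = 4296.6 / 280.80 × 0.85 ≈ 13.0 mL/min
CrCl ≈ 13 mL/min.
ostemab: < 40 mL/min → 10% of 600 mg = 60 mg.
fezoprazole: < 60 mL/min → 50% of 300 mg = 150 mg.
Total = 60 + 150 = 210 mg.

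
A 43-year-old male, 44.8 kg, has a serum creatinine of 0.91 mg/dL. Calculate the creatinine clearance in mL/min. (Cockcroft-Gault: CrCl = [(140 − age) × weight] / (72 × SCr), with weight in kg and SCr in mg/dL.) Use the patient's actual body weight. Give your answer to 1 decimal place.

66.3 mL/min

CrCl = (140 − 43) × 44.8 / (72 × 0.91) = 4345.6 / 65.52 ≈ 66.3 mL/min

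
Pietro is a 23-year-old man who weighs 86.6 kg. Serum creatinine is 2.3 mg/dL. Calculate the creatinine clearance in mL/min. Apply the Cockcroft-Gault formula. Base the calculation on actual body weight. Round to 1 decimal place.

61.2 mL/min

CrCl = (140 − 23) × 86.6 / (72 × 2.3) = 10132.2 / 165.60 ≈ 61.2 mL/min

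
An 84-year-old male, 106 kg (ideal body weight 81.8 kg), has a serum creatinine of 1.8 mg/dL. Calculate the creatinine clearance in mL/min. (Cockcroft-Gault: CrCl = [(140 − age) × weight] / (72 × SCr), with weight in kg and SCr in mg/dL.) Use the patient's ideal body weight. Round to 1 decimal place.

35.3 mL/min

CrCl = (140 − 84) × 81.8 / (72 × 1.8) = 4580.8 / 129.60 ≈ 35.3 mL/min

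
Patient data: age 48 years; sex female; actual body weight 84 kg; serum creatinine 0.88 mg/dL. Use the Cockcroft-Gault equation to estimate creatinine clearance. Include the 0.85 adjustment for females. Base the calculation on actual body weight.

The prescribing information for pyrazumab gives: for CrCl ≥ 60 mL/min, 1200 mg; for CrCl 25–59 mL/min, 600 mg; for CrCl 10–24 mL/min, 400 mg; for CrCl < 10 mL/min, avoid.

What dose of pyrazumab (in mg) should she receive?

CrCl = (140 − 48) × 84 / (72 × 0.88) × 0.85 = 7728.0 / 63.36 × 0.85 ≈ 103.7 mL/min
CrCl ≈ 104 mL/min → bracket ≥ 60 mL/min.
Dose for this bracket: 1200 mg.

1200 mg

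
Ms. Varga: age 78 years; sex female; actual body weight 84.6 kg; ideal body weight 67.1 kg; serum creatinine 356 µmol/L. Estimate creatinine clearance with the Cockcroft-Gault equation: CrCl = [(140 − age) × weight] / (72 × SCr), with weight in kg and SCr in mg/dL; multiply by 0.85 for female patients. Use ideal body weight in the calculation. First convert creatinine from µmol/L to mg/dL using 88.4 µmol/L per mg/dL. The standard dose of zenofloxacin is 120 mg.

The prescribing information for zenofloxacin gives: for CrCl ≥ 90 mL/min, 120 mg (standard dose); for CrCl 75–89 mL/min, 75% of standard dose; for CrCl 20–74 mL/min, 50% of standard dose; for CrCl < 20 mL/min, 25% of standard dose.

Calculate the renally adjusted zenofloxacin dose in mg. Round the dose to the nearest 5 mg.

SCr = 356 / 88.4 = 4.027 mg/dL
CrCl = (140 − 78) × 67.1 / (72 × 4.027) × 0.85 = 4160.2 / 289.94 × 0.85 ≈ 12.2 mL/min
CrCl ≈ 12 mL/min → bracket < 20 mL/min.
25% of 120 mg = 30 mg

30 mg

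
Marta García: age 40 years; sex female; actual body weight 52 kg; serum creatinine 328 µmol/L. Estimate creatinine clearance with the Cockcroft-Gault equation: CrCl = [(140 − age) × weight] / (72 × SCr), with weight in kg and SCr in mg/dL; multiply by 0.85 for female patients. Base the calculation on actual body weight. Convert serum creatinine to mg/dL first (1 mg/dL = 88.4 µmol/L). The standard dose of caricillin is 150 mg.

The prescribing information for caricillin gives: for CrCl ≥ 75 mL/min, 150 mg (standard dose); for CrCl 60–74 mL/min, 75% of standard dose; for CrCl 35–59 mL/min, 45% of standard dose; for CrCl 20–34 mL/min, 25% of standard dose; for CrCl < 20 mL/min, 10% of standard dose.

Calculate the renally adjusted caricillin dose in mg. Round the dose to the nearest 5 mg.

15 mg

SCr = 328 / 88.4 = 3.71 mg/dL
CrCl = (140 − 40) × 52 / (72 × 3.71) × 0.85 = 5200.0 / 267.12 × 0.85 ≈ 16.5 mL/min
CrCl ≈ 17 mL/min → bracket < 20 mL/min.
10% of 150 mg = 15 mg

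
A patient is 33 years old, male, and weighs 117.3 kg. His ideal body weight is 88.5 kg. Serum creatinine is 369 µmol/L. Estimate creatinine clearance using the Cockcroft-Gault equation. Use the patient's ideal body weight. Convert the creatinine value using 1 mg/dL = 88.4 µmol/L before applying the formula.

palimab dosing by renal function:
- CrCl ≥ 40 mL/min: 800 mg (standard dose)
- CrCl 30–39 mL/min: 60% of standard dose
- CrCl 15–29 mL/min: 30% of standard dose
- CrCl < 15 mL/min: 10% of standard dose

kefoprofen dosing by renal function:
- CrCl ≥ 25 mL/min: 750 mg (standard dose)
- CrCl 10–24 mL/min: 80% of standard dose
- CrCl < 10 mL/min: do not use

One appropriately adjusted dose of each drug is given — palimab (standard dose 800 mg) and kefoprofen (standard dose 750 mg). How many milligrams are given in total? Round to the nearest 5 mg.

SCr = 369 / 88.4 = 4.174 mg/dL
CrCl = (140 − 33) × 88.5 / (72 × 4.174) = 9469.5 / 300.53 ≈ 31.5 mL/min
CrCl ≈ 32 mL/min.
palimab: 30–39 mL/min → 60% of 800 mg = 480 mg.
kefoprofen: ≥ 25 mL/min → 100% of 750 mg = 750 mg.
Total = 480 + 750 = 1230 mg.

1230 mg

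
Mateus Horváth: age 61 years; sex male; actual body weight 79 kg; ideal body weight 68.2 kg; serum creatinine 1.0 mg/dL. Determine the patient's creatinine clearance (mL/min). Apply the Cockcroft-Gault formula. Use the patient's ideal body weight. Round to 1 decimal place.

CrCl = (140 − 61) × 68.2 / (72 × 1) = 5387.8 / 72.00 ≈ 74.8 mL/min

74.8 mL/min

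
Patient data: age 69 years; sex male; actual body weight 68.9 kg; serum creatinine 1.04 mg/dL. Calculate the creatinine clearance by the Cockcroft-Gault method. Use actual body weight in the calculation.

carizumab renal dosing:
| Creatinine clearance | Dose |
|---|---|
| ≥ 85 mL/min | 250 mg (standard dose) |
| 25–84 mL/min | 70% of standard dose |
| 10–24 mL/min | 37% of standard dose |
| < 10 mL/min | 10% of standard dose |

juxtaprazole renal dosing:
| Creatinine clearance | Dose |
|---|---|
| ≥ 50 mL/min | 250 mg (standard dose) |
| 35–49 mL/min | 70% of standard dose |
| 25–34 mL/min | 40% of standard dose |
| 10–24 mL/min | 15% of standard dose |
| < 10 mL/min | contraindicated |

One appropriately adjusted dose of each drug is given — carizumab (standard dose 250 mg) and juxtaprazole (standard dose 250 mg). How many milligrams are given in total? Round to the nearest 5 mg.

425 mg

CrCl = (140 − 69) × 68.9 / (72 × 1.04) = 4891.9 / 74.88 ≈ 65.3 mL/min
CrCl ≈ 65 mL/min.
carizumab: 25–84 mL/min → 70% of 250 mg = 175 mg.
juxtaprazole: ≥ 50 mL/min → 100% of 250 mg = 250 mg.
Total = 175 + 250 = 425 mg.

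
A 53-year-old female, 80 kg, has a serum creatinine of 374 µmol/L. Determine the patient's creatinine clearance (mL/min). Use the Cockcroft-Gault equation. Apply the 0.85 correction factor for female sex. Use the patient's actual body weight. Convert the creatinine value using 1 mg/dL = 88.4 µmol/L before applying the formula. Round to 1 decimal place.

SCr = 374 / 88.4 = 4.231 mg/dL
CrCl = (140 − 53) × 80 / (72 × 4.231) × 0.85 = 6960.0 / 304.63 × 0.85 ≈ 19.4 mL/min

19.4 mL/min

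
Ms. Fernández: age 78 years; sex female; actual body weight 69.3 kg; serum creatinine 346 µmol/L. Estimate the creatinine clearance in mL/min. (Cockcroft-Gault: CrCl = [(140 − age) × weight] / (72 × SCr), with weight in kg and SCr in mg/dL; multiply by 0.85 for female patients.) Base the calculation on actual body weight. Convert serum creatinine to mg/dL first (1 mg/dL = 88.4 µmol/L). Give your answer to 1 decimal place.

SCr = 346 / 88.4 = 3.914 mg/dL
CrCl = (140 − 78) × 69.3 / (72 × 3.914) × 0.85 = 4296.6 / 281.81 × 0.85 ≈ 13.0 mL/min

13.0 mL/min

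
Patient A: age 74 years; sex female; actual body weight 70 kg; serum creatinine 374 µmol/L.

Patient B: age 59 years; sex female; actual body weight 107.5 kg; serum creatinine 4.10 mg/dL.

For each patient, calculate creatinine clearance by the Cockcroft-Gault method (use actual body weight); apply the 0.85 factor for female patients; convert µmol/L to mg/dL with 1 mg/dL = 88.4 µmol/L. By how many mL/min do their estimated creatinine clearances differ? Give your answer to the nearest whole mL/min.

Patient A: SCr = 374 / 88.4 = 4.231 mg/dL
Patient A: CrCl = (140 − 74) × 70 / (72 × 4.231) × 0.85 = 4620.0 / 304.63 × 0.85 ≈ 12.9 mL/min
Patient B: CrCl = (140 − 59) × 107.5 / (72 × 4.1) × 0.85 = 8707.5 / 295.20 × 0.85 ≈ 25.1 mL/min
|12.9 − 25.1| = 12.2 mL/min

12 mL/min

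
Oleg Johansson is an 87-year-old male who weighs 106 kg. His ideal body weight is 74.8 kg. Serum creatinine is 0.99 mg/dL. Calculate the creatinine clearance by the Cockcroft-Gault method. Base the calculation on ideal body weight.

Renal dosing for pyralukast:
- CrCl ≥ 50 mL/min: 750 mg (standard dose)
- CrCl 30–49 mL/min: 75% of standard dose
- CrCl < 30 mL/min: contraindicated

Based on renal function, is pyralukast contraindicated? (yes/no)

no

CrCl = (140 − 87) × 74.8 / (72 × 0.99) = 3964.4 / 71.28 ≈ 55.6 mL/min
CrCl ≈ 56 mL/min, which is ≥ 30 mL/min.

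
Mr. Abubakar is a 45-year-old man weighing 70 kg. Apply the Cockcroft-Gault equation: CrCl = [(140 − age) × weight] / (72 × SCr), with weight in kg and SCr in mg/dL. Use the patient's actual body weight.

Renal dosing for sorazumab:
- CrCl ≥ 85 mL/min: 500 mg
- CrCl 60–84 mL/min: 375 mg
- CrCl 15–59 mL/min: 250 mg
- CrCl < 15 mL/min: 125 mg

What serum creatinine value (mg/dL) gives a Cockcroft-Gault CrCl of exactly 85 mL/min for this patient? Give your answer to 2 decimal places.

Standard dose requires CrCl ≥ 85 mL/min.
Set (140 − 45) × 70 / (72 × SCr) = 85
SCr = (140 − 45) × 70 / (72 × 85) = 1.087 mg/dL

1.09 mg/dL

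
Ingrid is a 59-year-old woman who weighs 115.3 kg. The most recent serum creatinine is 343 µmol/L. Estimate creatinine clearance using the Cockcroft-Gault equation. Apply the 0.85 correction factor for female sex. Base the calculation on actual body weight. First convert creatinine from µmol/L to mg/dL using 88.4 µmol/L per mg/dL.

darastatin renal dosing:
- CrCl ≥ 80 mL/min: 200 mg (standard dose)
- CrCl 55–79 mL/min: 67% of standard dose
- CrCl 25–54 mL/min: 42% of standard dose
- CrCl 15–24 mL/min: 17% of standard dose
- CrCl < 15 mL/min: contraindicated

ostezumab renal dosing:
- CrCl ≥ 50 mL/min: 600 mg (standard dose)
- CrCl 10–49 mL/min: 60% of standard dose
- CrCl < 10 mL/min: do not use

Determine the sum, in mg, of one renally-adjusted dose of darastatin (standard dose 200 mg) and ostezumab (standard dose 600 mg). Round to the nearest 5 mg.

SCr = 343 / 88.4 = 3.88 mg/dL
CrCl = (140 − 59) × 115.3 / (72 × 3.88) × 0.85 = 9339.3 / 279.36 × 0.85 ≈ 28.4 mL/min
CrCl ≈ 28 mL/min.
darastatin: 25–54 mL/min → 42% of 200 mg = 84 mg.
ostezumab: 10–49 mL/min → 60% of 600 mg = 360 mg.
Total = 84 + 360 = 444 mg.

445 mg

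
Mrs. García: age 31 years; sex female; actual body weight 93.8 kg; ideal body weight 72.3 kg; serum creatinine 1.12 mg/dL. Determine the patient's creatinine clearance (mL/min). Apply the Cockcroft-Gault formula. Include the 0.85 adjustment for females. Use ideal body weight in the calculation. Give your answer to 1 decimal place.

83.1 mL/min

CrCl = (140 − 31) × 72.3 / (72 × 1.12) × 0.85 = 7880.7 / 80.64 × 0.85 ≈ 83.1 mL/min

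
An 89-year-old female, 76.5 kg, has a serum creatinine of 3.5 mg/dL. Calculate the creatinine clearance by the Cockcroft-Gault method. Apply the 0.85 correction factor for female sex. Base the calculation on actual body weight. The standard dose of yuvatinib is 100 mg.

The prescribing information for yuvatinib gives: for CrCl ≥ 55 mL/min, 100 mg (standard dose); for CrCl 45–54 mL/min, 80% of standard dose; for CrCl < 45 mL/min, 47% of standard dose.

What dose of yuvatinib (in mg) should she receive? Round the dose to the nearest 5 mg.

CrCl = (140 − 89) × 76.5 / (72 × 3.5) × 0.85 = 3901.5 / 252.00 × 0.85 ≈ 13.2 mL/min
CrCl ≈ 13 mL/min → bracket < 45 mL/min.
47% of 100 mg = 47 mg → 45 mg

45 mg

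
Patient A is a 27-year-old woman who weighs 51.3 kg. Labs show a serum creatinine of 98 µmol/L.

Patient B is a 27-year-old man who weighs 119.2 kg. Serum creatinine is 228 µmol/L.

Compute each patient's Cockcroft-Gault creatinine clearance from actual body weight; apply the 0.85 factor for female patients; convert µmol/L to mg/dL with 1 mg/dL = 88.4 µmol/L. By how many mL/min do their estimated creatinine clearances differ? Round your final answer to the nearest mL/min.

11 mL/min

Patient A: SCr = 98 / 88.4 = 1.109 mg/dL
Patient A: CrCl = (140 − 27) × 51.3 / (72 × 1.109) × 0.85 = 5796.9 / 79.85 × 0.85 ≈ 61.7 mL/min
Patient B: SCr = 228 / 88.4 = 2.579 mg/dL
Patient B: CrCl = (140 − 27) × 119.2 / (72 × 2.579) = 13469.6 / 185.69 ≈ 72.5 mL/min
|61.7 − 72.5| = 10.8 mL/min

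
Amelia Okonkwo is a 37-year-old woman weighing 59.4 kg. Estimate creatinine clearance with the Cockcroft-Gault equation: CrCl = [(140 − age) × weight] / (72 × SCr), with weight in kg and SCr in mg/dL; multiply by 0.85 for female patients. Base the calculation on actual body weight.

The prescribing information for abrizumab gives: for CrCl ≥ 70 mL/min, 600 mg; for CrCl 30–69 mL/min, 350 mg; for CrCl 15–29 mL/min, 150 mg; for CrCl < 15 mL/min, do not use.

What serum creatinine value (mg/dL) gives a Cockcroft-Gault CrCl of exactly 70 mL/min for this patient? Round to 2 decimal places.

1.03 mg/dL

Standard dose requires CrCl ≥ 70 mL/min.
Set (140 − 37) × 59.4 × 0.85 / (72 × SCr) = 70
SCr = (140 − 37) × 59.4 × 0.85 / (72 × 70) = 1.032 mg/dL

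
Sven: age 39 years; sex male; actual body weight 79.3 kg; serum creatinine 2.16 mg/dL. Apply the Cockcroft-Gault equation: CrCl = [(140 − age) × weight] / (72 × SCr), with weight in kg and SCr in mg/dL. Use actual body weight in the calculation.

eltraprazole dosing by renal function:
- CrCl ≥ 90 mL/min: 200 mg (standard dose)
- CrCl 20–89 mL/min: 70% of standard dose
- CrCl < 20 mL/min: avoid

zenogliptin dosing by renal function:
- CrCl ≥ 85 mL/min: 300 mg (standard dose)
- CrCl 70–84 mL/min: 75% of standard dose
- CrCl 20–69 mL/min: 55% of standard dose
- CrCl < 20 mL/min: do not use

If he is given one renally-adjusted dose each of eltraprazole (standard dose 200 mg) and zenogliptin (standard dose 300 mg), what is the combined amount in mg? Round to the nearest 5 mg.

305 mg

CrCl = (140 − 39) × 79.3 / (72 × 2.16) = 8009.3 / 155.52 ≈ 51.5 mL/min
CrCl ≈ 52 mL/min.
eltraprazole: 20–89 mL/min → 70% of 200 mg = 140 mg.
zenogliptin: 20–69 mL/min → 55% of 300 mg = 165 mg.
Total = 140 + 165 = 305 mg.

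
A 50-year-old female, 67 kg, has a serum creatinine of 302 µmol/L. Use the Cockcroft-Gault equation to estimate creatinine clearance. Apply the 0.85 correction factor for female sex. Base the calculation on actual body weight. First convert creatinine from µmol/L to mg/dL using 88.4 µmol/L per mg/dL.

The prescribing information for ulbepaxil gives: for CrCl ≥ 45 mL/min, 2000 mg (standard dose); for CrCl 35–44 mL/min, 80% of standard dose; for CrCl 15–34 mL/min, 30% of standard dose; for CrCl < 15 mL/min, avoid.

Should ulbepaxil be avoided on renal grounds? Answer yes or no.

SCr = 302 / 88.4 = 3.416 mg/dL
CrCl = (140 − 50) × 67 / (72 × 3.416) × 0.85 = 6030.0 / 245.95 × 0.85 ≈ 20.8 mL/min
CrCl ≈ 21 mL/min, which is ≥ 15 mL/min.

no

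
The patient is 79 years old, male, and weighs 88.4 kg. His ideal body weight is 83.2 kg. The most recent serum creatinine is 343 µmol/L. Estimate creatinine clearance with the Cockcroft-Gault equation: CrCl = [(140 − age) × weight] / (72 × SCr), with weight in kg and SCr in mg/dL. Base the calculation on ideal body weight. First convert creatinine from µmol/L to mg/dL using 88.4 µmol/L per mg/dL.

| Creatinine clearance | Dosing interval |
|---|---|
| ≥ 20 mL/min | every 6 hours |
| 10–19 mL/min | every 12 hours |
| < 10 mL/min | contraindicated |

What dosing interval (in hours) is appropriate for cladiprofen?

SCr = 343 / 88.4 = 3.88 mg/dL
CrCl = (140 − 79) × 83.2 / (72 × 3.88) = 5075.2 / 279.36 ≈ 18.2 mL/min
CrCl ≈ 18 mL/min → bracket 10–19 mL/min → every 12 hours.

every 12 hours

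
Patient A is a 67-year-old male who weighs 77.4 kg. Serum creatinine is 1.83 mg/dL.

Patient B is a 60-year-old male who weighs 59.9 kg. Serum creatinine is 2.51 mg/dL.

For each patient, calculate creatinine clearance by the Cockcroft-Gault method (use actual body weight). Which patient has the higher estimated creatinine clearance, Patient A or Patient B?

Patient A: CrCl = (140 − 67) × 77.4 / (72 × 1.83) = 5650.2 / 131.76 ≈ 42.9 mL/min
Patient B: CrCl = (140 − 60) × 59.9 / (72 × 2.51) = 4792.0 / 180.72 ≈ 26.5 mL/min
42.9 vs 26.5 mL/min → Patient A is higher.

Patient A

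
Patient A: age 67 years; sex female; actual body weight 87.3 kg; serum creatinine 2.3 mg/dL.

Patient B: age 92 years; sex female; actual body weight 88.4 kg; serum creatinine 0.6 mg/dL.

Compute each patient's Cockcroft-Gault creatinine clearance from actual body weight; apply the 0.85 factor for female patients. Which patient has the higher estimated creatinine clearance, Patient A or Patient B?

Patient B

Patient A: CrCl = (140 − 67) × 87.3 / (72 × 2.3) × 0.85 = 6372.9 / 165.60 × 0.85 ≈ 32.7 mL/min
Patient B: CrCl = (140 − 92) × 88.4 / (72 × 0.6) × 0.85 = 4243.2 / 43.20 × 0.85 ≈ 83.5 mL/min
32.7 vs 83.5 mL/min → Patient B is higher.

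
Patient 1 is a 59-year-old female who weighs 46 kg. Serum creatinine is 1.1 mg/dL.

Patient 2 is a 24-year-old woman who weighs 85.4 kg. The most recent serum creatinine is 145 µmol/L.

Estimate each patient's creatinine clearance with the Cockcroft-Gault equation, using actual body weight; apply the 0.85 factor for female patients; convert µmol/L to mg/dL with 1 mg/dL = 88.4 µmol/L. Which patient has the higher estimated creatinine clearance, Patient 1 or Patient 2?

Patient 2

Patient 1: CrCl = (140 − 59) × 46 / (72 × 1.1) × 0.85 = 3726.0 / 79.20 × 0.85 ≈ 40.0 mL/min
Patient 2: SCr = 145 / 88.4 = 1.64 mg/dL
Patient 2: CrCl = (140 − 24) × 85.4 / (72 × 1.64) × 0.85 = 9906.4 / 118.08 × 0.85 ≈ 71.3 mL/min
40.0 vs 71.3 mL/min → Patient 2 is higher.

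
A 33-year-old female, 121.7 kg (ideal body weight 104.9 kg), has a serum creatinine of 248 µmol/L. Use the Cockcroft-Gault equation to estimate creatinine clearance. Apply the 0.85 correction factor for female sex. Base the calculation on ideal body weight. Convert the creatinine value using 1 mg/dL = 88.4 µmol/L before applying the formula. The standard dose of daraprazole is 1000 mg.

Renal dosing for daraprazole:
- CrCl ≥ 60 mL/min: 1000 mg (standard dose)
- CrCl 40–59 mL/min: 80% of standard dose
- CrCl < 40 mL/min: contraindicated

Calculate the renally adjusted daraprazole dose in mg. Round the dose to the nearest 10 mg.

800 mg

SCr = 248 / 88.4 = 2.805 mg/dL
CrCl = (140 − 33) × 104.9 / (72 × 2.805) × 0.85 = 11224.3 / 201.96 × 0.85 ≈ 47.2 mL/min
CrCl ≈ 47 mL/min → bracket 40–59 mL/min.
80% of 1000 mg = 800 mg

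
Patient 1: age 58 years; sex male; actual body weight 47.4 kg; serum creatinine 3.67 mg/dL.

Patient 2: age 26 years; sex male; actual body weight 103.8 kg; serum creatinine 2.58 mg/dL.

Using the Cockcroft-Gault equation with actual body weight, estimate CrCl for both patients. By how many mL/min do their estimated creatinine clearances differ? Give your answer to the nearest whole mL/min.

Patient 1: CrCl = (140 − 58) × 47.4 / (72 × 3.67) = 3886.8 / 264.24 ≈ 14.7 mL/min
Patient 2: CrCl = (140 − 26) × 103.8 / (72 × 2.58) = 11833.2 / 185.76 ≈ 63.7 mL/min
|14.7 − 63.7| = 49.0 mL/min

49 mL/min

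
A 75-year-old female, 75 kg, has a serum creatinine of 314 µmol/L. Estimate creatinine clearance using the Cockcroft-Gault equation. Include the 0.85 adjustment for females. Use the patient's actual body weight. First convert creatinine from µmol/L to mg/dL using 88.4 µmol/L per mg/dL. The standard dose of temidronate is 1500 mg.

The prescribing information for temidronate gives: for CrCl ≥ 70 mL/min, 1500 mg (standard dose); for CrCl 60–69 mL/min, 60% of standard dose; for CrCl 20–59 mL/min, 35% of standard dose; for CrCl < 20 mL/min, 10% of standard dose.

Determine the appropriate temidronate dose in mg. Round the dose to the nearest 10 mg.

150 mg

SCr = 314 / 88.4 = 3.552 mg/dL
CrCl = (140 − 75) × 75 / (72 × 3.552) × 0.85 = 4875.0 / 255.74 × 0.85 ≈ 16.2 mL/min
CrCl ≈ 16 mL/min → bracket < 20 mL/min.
10% of 1500 mg = 150 mg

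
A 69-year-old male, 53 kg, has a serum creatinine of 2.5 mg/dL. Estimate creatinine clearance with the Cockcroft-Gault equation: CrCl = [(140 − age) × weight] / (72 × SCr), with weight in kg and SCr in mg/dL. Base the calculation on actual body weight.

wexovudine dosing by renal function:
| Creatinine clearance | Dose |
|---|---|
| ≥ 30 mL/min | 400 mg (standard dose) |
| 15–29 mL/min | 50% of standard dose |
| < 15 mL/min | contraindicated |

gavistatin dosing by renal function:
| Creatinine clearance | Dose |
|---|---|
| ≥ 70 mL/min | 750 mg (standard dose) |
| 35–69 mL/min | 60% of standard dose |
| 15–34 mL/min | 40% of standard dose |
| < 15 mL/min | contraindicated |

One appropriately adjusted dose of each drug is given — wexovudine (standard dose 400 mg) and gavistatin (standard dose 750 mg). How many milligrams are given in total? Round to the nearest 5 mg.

CrCl = (140 − 69) × 53 / (72 × 2.5) = 3763.0 / 180.00 ≈ 20.9 mL/min
CrCl ≈ 21 mL/min.
wexovudine: 15–29 mL/min → 50% of 400 mg = 200 mg.
gavistatin: 15–34 mL/min → 40% of 750 mg = 300 mg.
Total = 200 + 300 = 500 mg.

500 mg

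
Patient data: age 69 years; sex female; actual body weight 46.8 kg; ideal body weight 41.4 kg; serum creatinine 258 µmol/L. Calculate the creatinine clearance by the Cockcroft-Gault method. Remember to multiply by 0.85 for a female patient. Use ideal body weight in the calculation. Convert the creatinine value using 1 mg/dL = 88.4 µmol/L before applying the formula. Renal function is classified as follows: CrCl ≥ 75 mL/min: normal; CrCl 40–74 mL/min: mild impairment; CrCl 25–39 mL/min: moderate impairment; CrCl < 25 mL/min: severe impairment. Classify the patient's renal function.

severe impairment

SCr = 258 / 88.4 = 2.919 mg/dL
CrCl = (140 − 69) × 41.4 / (72 × 2.919) × 0.85 = 2939.4 / 210.17 × 0.85 ≈ 11.9 mL/min
12 mL/min falls in the 'severe impairment' range.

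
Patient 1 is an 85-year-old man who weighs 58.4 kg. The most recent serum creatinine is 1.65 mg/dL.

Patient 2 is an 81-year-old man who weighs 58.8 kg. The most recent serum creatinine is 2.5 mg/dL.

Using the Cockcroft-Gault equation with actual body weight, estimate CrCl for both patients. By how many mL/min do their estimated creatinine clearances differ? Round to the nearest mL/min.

Patient 1: CrCl = (140 − 85) × 58.4 / (72 × 1.65) = 3212.0 / 118.80 ≈ 27.0 mL/min
Patient 2: CrCl = (140 − 81) × 58.8 / (72 × 2.5) = 3469.2 / 180.00 ≈ 19.3 mL/min
|27.0 − 19.3| = 7.7 mL/min

8 mL/min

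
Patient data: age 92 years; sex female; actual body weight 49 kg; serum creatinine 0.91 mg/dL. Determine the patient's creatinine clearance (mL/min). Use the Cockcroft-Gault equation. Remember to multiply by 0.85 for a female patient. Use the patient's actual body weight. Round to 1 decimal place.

CrCl = (140 − 92) × 49 / (72 × 0.91) × 0.85 = 2352.0 / 65.52 × 0.85 ≈ 30.5 mL/min

30.5 mL/min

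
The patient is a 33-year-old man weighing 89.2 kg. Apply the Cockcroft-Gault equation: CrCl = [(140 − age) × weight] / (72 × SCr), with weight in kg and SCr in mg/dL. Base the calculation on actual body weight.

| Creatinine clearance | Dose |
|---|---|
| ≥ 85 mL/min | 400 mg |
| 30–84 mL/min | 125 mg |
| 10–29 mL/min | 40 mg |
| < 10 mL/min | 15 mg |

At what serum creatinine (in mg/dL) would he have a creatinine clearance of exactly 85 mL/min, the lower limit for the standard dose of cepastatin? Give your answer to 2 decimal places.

1.56 mg/dL

Standard dose requires CrCl ≥ 85 mL/min.
Set (140 − 33) × 89.2 / (72 × SCr) = 85
SCr = (140 − 33) × 89.2 / (72 × 85) = 1.560 mg/dL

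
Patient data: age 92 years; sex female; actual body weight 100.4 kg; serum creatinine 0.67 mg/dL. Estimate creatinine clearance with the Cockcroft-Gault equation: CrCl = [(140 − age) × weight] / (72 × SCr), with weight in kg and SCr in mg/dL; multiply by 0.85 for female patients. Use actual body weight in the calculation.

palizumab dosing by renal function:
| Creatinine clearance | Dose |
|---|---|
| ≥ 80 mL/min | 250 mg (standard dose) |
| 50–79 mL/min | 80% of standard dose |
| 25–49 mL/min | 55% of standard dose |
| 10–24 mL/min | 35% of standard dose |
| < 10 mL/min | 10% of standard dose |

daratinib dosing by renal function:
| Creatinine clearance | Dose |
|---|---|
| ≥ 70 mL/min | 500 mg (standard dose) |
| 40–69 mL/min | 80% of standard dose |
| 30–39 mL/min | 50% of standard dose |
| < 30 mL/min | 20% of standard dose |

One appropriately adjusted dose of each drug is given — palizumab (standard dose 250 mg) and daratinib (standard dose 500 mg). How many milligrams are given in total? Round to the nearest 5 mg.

CrCl = (140 − 92) × 100.4 / (72 × 0.67) × 0.85 = 4819.2 / 48.24 × 0.85 ≈ 84.9 mL/min
CrCl ≈ 85 mL/min.
palizumab: ≥ 80 mL/min → 100% of 250 mg = 250 mg.
daratinib: ≥ 70 mL/min → 100% of 500 mg = 500 mg.
Total = 250 + 500 = 750 mg.

750 mg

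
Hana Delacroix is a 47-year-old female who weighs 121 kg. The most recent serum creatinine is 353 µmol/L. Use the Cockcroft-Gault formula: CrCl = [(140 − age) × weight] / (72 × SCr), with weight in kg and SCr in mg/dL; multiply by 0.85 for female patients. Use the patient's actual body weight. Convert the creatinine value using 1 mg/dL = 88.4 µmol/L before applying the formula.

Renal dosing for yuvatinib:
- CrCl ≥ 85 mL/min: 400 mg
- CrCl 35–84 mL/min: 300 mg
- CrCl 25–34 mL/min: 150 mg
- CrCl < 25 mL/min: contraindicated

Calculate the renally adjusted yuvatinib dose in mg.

SCr = 353 / 88.4 = 3.993 mg/dL
CrCl = (140 − 47) × 121 / (72 × 3.993) × 0.85 = 11253.0 / 287.50 × 0.85 ≈ 33.3 mL/min
CrCl ≈ 33 mL/min → bracket 25–34 mL/min.
Dose for this bracket: 150 mg.

150 mg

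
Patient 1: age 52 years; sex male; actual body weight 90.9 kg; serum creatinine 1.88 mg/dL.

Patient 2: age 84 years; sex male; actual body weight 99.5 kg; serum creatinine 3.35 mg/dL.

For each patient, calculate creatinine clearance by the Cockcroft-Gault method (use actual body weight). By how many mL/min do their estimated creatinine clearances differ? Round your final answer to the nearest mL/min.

Patient 1: CrCl = (140 − 52) × 90.9 / (72 × 1.88) = 7999.2 / 135.36 ≈ 59.1 mL/min
Patient 2: CrCl = (140 − 84) × 99.5 / (72 × 3.35) = 5572.0 / 241.20 ≈ 23.1 mL/min
|59.1 − 23.1| = 36.0 mL/min

36 mL/min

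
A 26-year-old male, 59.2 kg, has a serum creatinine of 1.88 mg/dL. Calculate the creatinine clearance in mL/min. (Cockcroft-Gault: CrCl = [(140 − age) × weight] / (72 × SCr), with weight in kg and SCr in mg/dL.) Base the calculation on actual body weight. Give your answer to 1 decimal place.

49.9 mL/min

CrCl = (140 − 26) × 59.2 / (72 × 1.88) = 6748.8 / 135.36 ≈ 49.9 mL/min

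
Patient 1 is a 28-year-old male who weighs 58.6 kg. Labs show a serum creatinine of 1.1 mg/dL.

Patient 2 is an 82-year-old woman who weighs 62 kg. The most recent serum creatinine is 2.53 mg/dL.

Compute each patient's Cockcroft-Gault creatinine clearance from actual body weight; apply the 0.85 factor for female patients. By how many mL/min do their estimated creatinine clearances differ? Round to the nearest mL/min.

66 mL/min

Patient 1: CrCl = (140 − 28) × 58.6 / (72 × 1.1) = 6563.2 / 79.20 ≈ 82.9 mL/min
Patient 2: CrCl = (140 − 82) × 62 / (72 × 2.53) × 0.85 = 3596.0 / 182.16 × 0.85 ≈ 16.8 mL/min
|82.9 − 16.8| = 66.1 mL/min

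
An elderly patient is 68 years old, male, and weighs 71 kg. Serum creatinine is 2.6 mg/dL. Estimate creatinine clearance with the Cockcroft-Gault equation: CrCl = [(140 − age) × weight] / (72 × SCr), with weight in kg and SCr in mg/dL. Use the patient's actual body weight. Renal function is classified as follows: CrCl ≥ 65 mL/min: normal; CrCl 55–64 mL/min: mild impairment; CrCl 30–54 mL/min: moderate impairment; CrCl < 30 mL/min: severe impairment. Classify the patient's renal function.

CrCl = (140 − 68) × 71 / (72 × 2.6) = 5112.0 / 187.20 ≈ 27.3 mL/min
27 mL/min falls in the 'severe impairment' range.

severe impairment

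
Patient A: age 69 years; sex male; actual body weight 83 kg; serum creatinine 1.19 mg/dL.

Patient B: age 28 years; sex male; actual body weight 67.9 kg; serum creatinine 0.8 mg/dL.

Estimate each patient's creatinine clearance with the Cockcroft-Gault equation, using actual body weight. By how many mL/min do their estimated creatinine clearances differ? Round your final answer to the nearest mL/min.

Patient A: CrCl = (140 − 69) × 83 / (72 × 1.19) = 5893.0 / 85.68 ≈ 68.8 mL/min
Patient B: CrCl = (140 − 28) × 67.9 / (72 × 0.8) = 7604.8 / 57.60 ≈ 132.0 mL/min
|68.8 − 132.0| = 63.2 mL/min

63 mL/min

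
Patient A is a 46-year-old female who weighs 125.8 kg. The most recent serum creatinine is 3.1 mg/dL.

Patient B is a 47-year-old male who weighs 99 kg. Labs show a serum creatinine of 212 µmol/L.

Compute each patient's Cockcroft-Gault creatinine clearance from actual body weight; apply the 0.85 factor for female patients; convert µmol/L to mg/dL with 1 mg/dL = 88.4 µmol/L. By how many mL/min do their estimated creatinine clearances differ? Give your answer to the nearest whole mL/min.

8 mL/min

Patient A: CrCl = (140 − 46) × 125.8 / (72 × 3.1) × 0.85 = 11825.2 / 223.20 × 0.85 ≈ 45.0 mL/min
Patient B: SCr = 212 / 88.4 = 2.398 mg/dL
Patient B: CrCl = (140 − 47) × 99 / (72 × 2.398) = 9207.0 / 172.66 ≈ 53.3 mL/min
|45.0 − 53.3| = 8.3 mL/min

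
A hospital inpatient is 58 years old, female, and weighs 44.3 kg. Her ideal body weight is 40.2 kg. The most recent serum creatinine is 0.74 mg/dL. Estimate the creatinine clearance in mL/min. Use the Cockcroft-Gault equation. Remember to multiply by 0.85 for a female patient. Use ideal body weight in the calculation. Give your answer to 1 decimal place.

CrCl = (140 − 58) × 40.2 / (72 × 0.74) × 0.85 = 3296.4 / 53.28 × 0.85 ≈ 52.6 mL/min

52.6 mL/min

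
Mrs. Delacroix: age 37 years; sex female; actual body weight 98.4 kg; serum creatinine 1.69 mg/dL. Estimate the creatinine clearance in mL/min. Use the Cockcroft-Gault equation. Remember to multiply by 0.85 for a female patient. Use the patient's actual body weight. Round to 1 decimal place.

CrCl = (140 − 37) × 98.4 / (72 × 1.69) × 0.85 = 10135.2 / 121.68 × 0.85 ≈ 70.8 mL/min

70.8 mL/min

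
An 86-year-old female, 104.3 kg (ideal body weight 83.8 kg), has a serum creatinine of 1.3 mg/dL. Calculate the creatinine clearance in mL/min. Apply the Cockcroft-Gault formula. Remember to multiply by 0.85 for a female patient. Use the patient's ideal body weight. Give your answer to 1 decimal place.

CrCl = (140 − 86) × 83.8 / (72 × 1.3) × 0.85 = 4525.2 / 93.60 × 0.85 ≈ 41.1 mL/min

41.1 mL/min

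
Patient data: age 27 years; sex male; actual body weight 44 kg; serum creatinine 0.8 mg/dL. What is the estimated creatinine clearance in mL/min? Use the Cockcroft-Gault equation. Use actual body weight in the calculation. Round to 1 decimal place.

CrCl = (140 − 27) × 44 / (72 × 0.8) = 4972.0 / 57.60 ≈ 86.3 mL/min

86.3 mL/min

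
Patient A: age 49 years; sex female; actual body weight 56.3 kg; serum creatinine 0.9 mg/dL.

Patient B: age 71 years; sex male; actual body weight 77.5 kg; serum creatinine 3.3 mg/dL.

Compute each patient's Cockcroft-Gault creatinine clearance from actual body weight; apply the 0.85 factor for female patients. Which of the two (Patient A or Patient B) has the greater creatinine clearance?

Patient A: CrCl = (140 − 49) × 56.3 / (72 × 0.9) × 0.85 = 5123.3 / 64.80 × 0.85 ≈ 67.2 mL/min
Patient B: CrCl = (140 − 71) × 77.5 / (72 × 3.3) = 5347.5 / 237.60 ≈ 22.5 mL/min
67.2 vs 22.5 mL/min → Patient A is higher.

Patient A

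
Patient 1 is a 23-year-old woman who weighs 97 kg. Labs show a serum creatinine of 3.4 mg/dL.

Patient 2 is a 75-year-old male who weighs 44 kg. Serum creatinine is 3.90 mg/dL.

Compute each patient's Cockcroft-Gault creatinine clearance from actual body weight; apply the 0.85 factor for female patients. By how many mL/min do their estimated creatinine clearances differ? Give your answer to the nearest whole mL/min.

29 mL/min

Patient 1: CrCl = (140 − 23) × 97 / (72 × 3.4) × 0.85 = 11349.0 / 244.80 × 0.85 ≈ 39.4 mL/min
Patient 2: CrCl = (140 − 75) × 44 / (72 × 3.9) = 2860.0 / 280.80 ≈ 10.2 mL/min
|39.4 − 10.2| = 29.2 mL/min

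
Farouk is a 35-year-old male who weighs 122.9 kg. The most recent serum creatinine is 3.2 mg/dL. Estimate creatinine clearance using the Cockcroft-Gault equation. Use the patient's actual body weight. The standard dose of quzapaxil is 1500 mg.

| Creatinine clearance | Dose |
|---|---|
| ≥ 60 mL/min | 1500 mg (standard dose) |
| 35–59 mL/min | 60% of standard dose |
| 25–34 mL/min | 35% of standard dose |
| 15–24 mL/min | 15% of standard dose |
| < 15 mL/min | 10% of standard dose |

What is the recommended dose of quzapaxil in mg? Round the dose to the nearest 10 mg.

CrCl = (140 − 35) × 122.9 / (72 × 3.2) = 12904.5 / 230.40 ≈ 56.0 mL/min
CrCl ≈ 56 mL/min → bracket 35–59 mL/min.
60% of 1500 mg = 900 mg

900 mg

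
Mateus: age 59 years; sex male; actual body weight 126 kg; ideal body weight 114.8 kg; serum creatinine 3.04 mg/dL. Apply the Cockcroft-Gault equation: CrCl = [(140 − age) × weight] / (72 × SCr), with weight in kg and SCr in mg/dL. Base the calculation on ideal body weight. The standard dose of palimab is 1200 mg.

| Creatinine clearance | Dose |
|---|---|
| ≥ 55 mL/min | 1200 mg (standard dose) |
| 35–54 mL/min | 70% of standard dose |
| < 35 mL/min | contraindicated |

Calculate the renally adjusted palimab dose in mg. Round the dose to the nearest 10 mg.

840 mg

CrCl = (140 − 59) × 114.8 / (72 × 3.04) = 9298.8 / 218.88 ≈ 42.5 mL/min
CrCl ≈ 42 mL/min → bracket 35–54 mL/min.
70% of 1200 mg = 840 mg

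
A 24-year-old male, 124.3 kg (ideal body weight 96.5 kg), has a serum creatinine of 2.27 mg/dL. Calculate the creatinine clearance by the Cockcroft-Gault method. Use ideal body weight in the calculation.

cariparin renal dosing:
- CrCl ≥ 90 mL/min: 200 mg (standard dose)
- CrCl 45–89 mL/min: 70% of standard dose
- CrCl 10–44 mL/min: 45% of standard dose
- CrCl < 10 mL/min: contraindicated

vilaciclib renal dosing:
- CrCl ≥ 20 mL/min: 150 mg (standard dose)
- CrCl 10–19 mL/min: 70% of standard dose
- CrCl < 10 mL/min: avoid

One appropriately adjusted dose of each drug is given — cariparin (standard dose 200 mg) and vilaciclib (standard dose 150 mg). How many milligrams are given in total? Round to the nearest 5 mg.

CrCl = (140 − 24) × 96.5 / (72 × 2.27) = 11194.0 / 163.44 ≈ 68.5 mL/min
CrCl ≈ 68 mL/min.
cariparin: 45–89 mL/min → 70% of 200 mg = 140 mg.
vilaciclib: ≥ 20 mL/min → 100% of 150 mg = 150 mg.
Total = 140 + 150 = 290 mg.

290 mg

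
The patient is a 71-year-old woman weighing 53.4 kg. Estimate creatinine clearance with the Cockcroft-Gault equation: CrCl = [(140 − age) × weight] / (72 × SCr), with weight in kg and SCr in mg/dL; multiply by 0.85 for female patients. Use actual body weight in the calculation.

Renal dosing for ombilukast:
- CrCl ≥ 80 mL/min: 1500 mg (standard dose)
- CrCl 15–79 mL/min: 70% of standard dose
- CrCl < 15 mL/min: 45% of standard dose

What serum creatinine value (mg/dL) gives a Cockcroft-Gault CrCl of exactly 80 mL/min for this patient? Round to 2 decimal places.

Standard dose requires CrCl ≥ 80 mL/min.
Set (140 − 71) × 53.4 × 0.85 / (72 × SCr) = 80
SCr = (140 − 71) × 53.4 × 0.85 / (72 × 80) = 0.544 mg/dL

0.54 mg/dL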